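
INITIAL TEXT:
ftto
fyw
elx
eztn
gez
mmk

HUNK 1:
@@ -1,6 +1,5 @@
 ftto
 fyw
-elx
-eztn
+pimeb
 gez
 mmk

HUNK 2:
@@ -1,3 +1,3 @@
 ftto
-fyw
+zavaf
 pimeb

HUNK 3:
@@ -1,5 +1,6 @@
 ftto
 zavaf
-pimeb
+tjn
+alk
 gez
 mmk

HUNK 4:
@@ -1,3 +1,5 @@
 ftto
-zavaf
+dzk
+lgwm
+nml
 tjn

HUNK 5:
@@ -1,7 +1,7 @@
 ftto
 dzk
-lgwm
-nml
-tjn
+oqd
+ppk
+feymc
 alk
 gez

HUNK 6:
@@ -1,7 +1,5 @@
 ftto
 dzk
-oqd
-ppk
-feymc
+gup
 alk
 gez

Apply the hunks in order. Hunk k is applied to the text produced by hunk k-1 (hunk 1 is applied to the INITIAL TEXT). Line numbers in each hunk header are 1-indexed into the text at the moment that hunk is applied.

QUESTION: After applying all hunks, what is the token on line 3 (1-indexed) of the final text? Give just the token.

Answer: gup

Derivation:
Hunk 1: at line 1 remove [elx,eztn] add [pimeb] -> 5 lines: ftto fyw pimeb gez mmk
Hunk 2: at line 1 remove [fyw] add [zavaf] -> 5 lines: ftto zavaf pimeb gez mmk
Hunk 3: at line 1 remove [pimeb] add [tjn,alk] -> 6 lines: ftto zavaf tjn alk gez mmk
Hunk 4: at line 1 remove [zavaf] add [dzk,lgwm,nml] -> 8 lines: ftto dzk lgwm nml tjn alk gez mmk
Hunk 5: at line 1 remove [lgwm,nml,tjn] add [oqd,ppk,feymc] -> 8 lines: ftto dzk oqd ppk feymc alk gez mmk
Hunk 6: at line 1 remove [oqd,ppk,feymc] add [gup] -> 6 lines: ftto dzk gup alk gez mmk
Final line 3: gup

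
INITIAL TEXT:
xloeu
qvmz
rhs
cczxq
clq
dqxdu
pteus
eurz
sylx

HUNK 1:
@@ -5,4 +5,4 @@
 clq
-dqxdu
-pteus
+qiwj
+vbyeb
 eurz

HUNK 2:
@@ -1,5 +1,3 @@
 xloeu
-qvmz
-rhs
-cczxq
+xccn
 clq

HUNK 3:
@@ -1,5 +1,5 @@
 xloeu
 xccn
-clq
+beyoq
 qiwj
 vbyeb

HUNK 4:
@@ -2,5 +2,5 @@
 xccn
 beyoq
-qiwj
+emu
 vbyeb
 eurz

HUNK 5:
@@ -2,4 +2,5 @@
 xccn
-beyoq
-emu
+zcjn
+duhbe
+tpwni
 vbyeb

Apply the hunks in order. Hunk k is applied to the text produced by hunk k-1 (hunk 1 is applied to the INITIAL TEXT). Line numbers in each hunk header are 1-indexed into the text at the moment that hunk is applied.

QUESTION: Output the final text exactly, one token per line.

Answer: xloeu
xccn
zcjn
duhbe
tpwni
vbyeb
eurz
sylx

Derivation:
Hunk 1: at line 5 remove [dqxdu,pteus] add [qiwj,vbyeb] -> 9 lines: xloeu qvmz rhs cczxq clq qiwj vbyeb eurz sylx
Hunk 2: at line 1 remove [qvmz,rhs,cczxq] add [xccn] -> 7 lines: xloeu xccn clq qiwj vbyeb eurz sylx
Hunk 3: at line 1 remove [clq] add [beyoq] -> 7 lines: xloeu xccn beyoq qiwj vbyeb eurz sylx
Hunk 4: at line 2 remove [qiwj] add [emu] -> 7 lines: xloeu xccn beyoq emu vbyeb eurz sylx
Hunk 5: at line 2 remove [beyoq,emu] add [zcjn,duhbe,tpwni] -> 8 lines: xloeu xccn zcjn duhbe tpwni vbyeb eurz sylx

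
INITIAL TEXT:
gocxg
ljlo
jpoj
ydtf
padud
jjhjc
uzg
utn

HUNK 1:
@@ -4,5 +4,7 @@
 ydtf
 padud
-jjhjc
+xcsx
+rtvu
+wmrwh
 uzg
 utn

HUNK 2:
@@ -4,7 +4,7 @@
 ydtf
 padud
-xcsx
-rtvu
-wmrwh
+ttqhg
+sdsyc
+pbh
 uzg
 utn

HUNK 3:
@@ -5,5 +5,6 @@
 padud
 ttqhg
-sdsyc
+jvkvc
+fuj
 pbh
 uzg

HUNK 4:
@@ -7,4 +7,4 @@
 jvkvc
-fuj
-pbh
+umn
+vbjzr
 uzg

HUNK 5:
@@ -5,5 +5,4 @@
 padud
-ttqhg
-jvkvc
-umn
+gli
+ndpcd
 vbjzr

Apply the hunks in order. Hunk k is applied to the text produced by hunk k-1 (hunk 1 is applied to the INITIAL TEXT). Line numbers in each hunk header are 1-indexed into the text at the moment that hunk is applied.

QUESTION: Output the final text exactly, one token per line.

Hunk 1: at line 4 remove [jjhjc] add [xcsx,rtvu,wmrwh] -> 10 lines: gocxg ljlo jpoj ydtf padud xcsx rtvu wmrwh uzg utn
Hunk 2: at line 4 remove [xcsx,rtvu,wmrwh] add [ttqhg,sdsyc,pbh] -> 10 lines: gocxg ljlo jpoj ydtf padud ttqhg sdsyc pbh uzg utn
Hunk 3: at line 5 remove [sdsyc] add [jvkvc,fuj] -> 11 lines: gocxg ljlo jpoj ydtf padud ttqhg jvkvc fuj pbh uzg utn
Hunk 4: at line 7 remove [fuj,pbh] add [umn,vbjzr] -> 11 lines: gocxg ljlo jpoj ydtf padud ttqhg jvkvc umn vbjzr uzg utn
Hunk 5: at line 5 remove [ttqhg,jvkvc,umn] add [gli,ndpcd] -> 10 lines: gocxg ljlo jpoj ydtf padud gli ndpcd vbjzr uzg utn

Answer: gocxg
ljlo
jpoj
ydtf
padud
gli
ndpcd
vbjzr
uzg
utn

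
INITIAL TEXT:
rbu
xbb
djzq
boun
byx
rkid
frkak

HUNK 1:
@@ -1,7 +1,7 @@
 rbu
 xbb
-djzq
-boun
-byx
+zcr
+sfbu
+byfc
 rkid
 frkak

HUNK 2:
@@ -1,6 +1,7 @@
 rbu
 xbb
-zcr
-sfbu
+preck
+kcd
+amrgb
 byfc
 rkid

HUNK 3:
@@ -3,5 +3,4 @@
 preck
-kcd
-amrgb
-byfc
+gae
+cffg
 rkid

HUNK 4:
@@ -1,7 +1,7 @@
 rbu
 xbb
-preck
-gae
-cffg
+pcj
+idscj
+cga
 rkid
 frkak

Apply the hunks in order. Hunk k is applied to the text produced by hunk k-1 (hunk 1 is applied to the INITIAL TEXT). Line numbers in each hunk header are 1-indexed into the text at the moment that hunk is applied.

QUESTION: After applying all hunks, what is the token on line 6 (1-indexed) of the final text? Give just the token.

Hunk 1: at line 1 remove [djzq,boun,byx] add [zcr,sfbu,byfc] -> 7 lines: rbu xbb zcr sfbu byfc rkid frkak
Hunk 2: at line 1 remove [zcr,sfbu] add [preck,kcd,amrgb] -> 8 lines: rbu xbb preck kcd amrgb byfc rkid frkak
Hunk 3: at line 3 remove [kcd,amrgb,byfc] add [gae,cffg] -> 7 lines: rbu xbb preck gae cffg rkid frkak
Hunk 4: at line 1 remove [preck,gae,cffg] add [pcj,idscj,cga] -> 7 lines: rbu xbb pcj idscj cga rkid frkak
Final line 6: rkid

Answer: rkid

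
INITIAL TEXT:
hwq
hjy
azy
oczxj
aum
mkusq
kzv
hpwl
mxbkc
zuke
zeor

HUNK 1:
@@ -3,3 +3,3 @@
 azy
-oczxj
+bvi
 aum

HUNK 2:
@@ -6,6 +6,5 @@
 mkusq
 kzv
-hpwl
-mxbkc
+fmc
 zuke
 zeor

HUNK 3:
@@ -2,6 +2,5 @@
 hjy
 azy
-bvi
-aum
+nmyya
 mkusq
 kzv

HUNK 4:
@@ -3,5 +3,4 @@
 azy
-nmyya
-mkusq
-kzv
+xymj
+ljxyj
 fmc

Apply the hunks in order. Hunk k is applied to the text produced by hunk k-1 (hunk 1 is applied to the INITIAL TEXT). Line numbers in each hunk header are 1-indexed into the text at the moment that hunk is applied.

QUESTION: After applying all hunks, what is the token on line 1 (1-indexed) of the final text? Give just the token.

Hunk 1: at line 3 remove [oczxj] add [bvi] -> 11 lines: hwq hjy azy bvi aum mkusq kzv hpwl mxbkc zuke zeor
Hunk 2: at line 6 remove [hpwl,mxbkc] add [fmc] -> 10 lines: hwq hjy azy bvi aum mkusq kzv fmc zuke zeor
Hunk 3: at line 2 remove [bvi,aum] add [nmyya] -> 9 lines: hwq hjy azy nmyya mkusq kzv fmc zuke zeor
Hunk 4: at line 3 remove [nmyya,mkusq,kzv] add [xymj,ljxyj] -> 8 lines: hwq hjy azy xymj ljxyj fmc zuke zeor
Final line 1: hwq

Answer: hwq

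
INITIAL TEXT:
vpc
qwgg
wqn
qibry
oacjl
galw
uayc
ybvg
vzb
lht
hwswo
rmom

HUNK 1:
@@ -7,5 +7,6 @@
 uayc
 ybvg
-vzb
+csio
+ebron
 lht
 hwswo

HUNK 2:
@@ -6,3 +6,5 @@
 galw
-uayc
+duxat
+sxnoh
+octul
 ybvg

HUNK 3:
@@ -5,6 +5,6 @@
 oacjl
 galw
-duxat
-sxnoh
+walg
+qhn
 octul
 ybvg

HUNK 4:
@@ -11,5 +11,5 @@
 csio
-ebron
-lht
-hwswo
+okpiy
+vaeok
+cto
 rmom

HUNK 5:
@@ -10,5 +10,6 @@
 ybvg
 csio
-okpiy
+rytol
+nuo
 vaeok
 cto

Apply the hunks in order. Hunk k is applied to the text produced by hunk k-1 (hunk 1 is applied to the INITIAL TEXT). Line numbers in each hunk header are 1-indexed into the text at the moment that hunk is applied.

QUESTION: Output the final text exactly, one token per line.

Answer: vpc
qwgg
wqn
qibry
oacjl
galw
walg
qhn
octul
ybvg
csio
rytol
nuo
vaeok
cto
rmom

Derivation:
Hunk 1: at line 7 remove [vzb] add [csio,ebron] -> 13 lines: vpc qwgg wqn qibry oacjl galw uayc ybvg csio ebron lht hwswo rmom
Hunk 2: at line 6 remove [uayc] add [duxat,sxnoh,octul] -> 15 lines: vpc qwgg wqn qibry oacjl galw duxat sxnoh octul ybvg csio ebron lht hwswo rmom
Hunk 3: at line 5 remove [duxat,sxnoh] add [walg,qhn] -> 15 lines: vpc qwgg wqn qibry oacjl galw walg qhn octul ybvg csio ebron lht hwswo rmom
Hunk 4: at line 11 remove [ebron,lht,hwswo] add [okpiy,vaeok,cto] -> 15 lines: vpc qwgg wqn qibry oacjl galw walg qhn octul ybvg csio okpiy vaeok cto rmom
Hunk 5: at line 10 remove [okpiy] add [rytol,nuo] -> 16 lines: vpc qwgg wqn qibry oacjl galw walg qhn octul ybvg csio rytol nuo vaeok cto rmom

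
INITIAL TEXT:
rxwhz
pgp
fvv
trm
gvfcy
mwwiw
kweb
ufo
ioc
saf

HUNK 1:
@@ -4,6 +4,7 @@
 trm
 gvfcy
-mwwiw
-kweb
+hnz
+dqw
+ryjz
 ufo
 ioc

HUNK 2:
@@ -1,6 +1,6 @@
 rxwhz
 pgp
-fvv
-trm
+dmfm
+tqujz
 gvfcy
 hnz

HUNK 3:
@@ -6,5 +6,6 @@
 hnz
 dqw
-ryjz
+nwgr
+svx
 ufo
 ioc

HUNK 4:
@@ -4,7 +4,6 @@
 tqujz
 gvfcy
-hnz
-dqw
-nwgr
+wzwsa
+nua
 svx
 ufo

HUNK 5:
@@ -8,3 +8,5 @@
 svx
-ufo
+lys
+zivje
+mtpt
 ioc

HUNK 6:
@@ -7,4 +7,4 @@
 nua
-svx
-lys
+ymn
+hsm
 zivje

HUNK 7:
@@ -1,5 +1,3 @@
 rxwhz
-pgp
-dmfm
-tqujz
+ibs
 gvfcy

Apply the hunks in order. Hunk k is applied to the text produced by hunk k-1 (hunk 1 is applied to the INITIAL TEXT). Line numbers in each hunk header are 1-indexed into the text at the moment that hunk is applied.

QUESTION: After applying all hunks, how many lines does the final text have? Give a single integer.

Hunk 1: at line 4 remove [mwwiw,kweb] add [hnz,dqw,ryjz] -> 11 lines: rxwhz pgp fvv trm gvfcy hnz dqw ryjz ufo ioc saf
Hunk 2: at line 1 remove [fvv,trm] add [dmfm,tqujz] -> 11 lines: rxwhz pgp dmfm tqujz gvfcy hnz dqw ryjz ufo ioc saf
Hunk 3: at line 6 remove [ryjz] add [nwgr,svx] -> 12 lines: rxwhz pgp dmfm tqujz gvfcy hnz dqw nwgr svx ufo ioc saf
Hunk 4: at line 4 remove [hnz,dqw,nwgr] add [wzwsa,nua] -> 11 lines: rxwhz pgp dmfm tqujz gvfcy wzwsa nua svx ufo ioc saf
Hunk 5: at line 8 remove [ufo] add [lys,zivje,mtpt] -> 13 lines: rxwhz pgp dmfm tqujz gvfcy wzwsa nua svx lys zivje mtpt ioc saf
Hunk 6: at line 7 remove [svx,lys] add [ymn,hsm] -> 13 lines: rxwhz pgp dmfm tqujz gvfcy wzwsa nua ymn hsm zivje mtpt ioc saf
Hunk 7: at line 1 remove [pgp,dmfm,tqujz] add [ibs] -> 11 lines: rxwhz ibs gvfcy wzwsa nua ymn hsm zivje mtpt ioc saf
Final line count: 11

Answer: 11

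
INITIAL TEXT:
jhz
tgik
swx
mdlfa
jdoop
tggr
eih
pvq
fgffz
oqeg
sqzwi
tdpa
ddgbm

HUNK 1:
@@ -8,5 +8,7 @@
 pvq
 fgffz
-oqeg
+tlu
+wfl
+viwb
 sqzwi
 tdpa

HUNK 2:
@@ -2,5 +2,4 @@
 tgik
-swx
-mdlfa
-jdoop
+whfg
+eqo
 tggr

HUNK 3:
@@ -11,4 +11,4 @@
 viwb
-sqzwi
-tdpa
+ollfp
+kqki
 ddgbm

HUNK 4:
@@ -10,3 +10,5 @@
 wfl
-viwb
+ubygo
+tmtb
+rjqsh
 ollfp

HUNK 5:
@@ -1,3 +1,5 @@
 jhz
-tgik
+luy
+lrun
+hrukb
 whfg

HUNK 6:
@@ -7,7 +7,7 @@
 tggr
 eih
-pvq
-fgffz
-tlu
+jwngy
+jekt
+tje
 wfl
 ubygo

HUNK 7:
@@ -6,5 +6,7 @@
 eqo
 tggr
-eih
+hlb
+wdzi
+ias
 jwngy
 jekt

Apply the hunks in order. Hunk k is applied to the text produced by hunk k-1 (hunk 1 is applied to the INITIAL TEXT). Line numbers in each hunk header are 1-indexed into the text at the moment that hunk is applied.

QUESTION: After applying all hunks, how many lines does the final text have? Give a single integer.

Answer: 20

Derivation:
Hunk 1: at line 8 remove [oqeg] add [tlu,wfl,viwb] -> 15 lines: jhz tgik swx mdlfa jdoop tggr eih pvq fgffz tlu wfl viwb sqzwi tdpa ddgbm
Hunk 2: at line 2 remove [swx,mdlfa,jdoop] add [whfg,eqo] -> 14 lines: jhz tgik whfg eqo tggr eih pvq fgffz tlu wfl viwb sqzwi tdpa ddgbm
Hunk 3: at line 11 remove [sqzwi,tdpa] add [ollfp,kqki] -> 14 lines: jhz tgik whfg eqo tggr eih pvq fgffz tlu wfl viwb ollfp kqki ddgbm
Hunk 4: at line 10 remove [viwb] add [ubygo,tmtb,rjqsh] -> 16 lines: jhz tgik whfg eqo tggr eih pvq fgffz tlu wfl ubygo tmtb rjqsh ollfp kqki ddgbm
Hunk 5: at line 1 remove [tgik] add [luy,lrun,hrukb] -> 18 lines: jhz luy lrun hrukb whfg eqo tggr eih pvq fgffz tlu wfl ubygo tmtb rjqsh ollfp kqki ddgbm
Hunk 6: at line 7 remove [pvq,fgffz,tlu] add [jwngy,jekt,tje] -> 18 lines: jhz luy lrun hrukb whfg eqo tggr eih jwngy jekt tje wfl ubygo tmtb rjqsh ollfp kqki ddgbm
Hunk 7: at line 6 remove [eih] add [hlb,wdzi,ias] -> 20 lines: jhz luy lrun hrukb whfg eqo tggr hlb wdzi ias jwngy jekt tje wfl ubygo tmtb rjqsh ollfp kqki ddgbm
Final line count: 20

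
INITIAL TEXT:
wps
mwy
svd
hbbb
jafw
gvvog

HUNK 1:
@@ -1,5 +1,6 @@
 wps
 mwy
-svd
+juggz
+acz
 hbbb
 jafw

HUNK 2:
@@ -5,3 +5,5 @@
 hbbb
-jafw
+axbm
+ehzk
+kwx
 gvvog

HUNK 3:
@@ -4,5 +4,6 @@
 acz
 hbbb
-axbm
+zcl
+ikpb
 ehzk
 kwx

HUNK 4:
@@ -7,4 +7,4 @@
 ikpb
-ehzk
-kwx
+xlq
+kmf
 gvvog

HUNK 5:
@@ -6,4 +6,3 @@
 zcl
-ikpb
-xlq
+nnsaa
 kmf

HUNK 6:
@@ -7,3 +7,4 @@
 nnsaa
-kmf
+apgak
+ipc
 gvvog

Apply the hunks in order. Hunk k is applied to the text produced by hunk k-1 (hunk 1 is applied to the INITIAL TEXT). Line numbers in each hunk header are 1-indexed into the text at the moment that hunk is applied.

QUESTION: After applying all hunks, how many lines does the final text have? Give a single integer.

Answer: 10

Derivation:
Hunk 1: at line 1 remove [svd] add [juggz,acz] -> 7 lines: wps mwy juggz acz hbbb jafw gvvog
Hunk 2: at line 5 remove [jafw] add [axbm,ehzk,kwx] -> 9 lines: wps mwy juggz acz hbbb axbm ehzk kwx gvvog
Hunk 3: at line 4 remove [axbm] add [zcl,ikpb] -> 10 lines: wps mwy juggz acz hbbb zcl ikpb ehzk kwx gvvog
Hunk 4: at line 7 remove [ehzk,kwx] add [xlq,kmf] -> 10 lines: wps mwy juggz acz hbbb zcl ikpb xlq kmf gvvog
Hunk 5: at line 6 remove [ikpb,xlq] add [nnsaa] -> 9 lines: wps mwy juggz acz hbbb zcl nnsaa kmf gvvog
Hunk 6: at line 7 remove [kmf] add [apgak,ipc] -> 10 lines: wps mwy juggz acz hbbb zcl nnsaa apgak ipc gvvog
Final line count: 10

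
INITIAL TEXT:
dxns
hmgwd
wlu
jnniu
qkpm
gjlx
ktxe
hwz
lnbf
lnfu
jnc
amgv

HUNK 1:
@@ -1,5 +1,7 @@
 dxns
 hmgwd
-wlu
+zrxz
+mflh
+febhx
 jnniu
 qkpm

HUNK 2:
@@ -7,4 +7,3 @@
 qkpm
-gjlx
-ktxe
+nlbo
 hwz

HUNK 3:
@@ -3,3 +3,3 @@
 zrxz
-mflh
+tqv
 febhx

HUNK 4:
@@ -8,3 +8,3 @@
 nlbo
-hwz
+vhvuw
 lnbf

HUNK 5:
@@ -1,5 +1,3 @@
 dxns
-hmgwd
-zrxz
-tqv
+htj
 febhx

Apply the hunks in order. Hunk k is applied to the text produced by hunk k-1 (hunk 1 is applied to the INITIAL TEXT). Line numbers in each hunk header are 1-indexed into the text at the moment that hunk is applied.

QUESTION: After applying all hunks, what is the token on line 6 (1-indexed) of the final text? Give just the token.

Answer: nlbo

Derivation:
Hunk 1: at line 1 remove [wlu] add [zrxz,mflh,febhx] -> 14 lines: dxns hmgwd zrxz mflh febhx jnniu qkpm gjlx ktxe hwz lnbf lnfu jnc amgv
Hunk 2: at line 7 remove [gjlx,ktxe] add [nlbo] -> 13 lines: dxns hmgwd zrxz mflh febhx jnniu qkpm nlbo hwz lnbf lnfu jnc amgv
Hunk 3: at line 3 remove [mflh] add [tqv] -> 13 lines: dxns hmgwd zrxz tqv febhx jnniu qkpm nlbo hwz lnbf lnfu jnc amgv
Hunk 4: at line 8 remove [hwz] add [vhvuw] -> 13 lines: dxns hmgwd zrxz tqv febhx jnniu qkpm nlbo vhvuw lnbf lnfu jnc amgv
Hunk 5: at line 1 remove [hmgwd,zrxz,tqv] add [htj] -> 11 lines: dxns htj febhx jnniu qkpm nlbo vhvuw lnbf lnfu jnc amgv
Final line 6: nlbo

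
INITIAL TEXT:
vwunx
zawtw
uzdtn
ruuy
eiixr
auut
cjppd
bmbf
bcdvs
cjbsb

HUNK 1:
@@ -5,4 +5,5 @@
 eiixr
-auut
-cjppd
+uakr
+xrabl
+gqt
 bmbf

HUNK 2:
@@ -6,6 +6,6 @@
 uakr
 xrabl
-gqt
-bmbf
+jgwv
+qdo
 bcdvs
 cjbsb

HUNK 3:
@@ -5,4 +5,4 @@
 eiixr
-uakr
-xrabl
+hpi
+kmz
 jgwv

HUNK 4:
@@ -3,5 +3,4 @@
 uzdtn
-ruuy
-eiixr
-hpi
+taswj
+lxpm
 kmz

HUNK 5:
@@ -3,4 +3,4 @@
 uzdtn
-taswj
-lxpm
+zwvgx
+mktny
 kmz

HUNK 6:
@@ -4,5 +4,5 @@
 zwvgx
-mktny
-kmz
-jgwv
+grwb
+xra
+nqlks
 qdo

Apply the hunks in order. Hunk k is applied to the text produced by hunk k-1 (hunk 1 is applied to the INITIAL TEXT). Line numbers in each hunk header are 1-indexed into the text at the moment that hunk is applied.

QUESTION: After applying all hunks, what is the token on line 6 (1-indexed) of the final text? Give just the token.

Answer: xra

Derivation:
Hunk 1: at line 5 remove [auut,cjppd] add [uakr,xrabl,gqt] -> 11 lines: vwunx zawtw uzdtn ruuy eiixr uakr xrabl gqt bmbf bcdvs cjbsb
Hunk 2: at line 6 remove [gqt,bmbf] add [jgwv,qdo] -> 11 lines: vwunx zawtw uzdtn ruuy eiixr uakr xrabl jgwv qdo bcdvs cjbsb
Hunk 3: at line 5 remove [uakr,xrabl] add [hpi,kmz] -> 11 lines: vwunx zawtw uzdtn ruuy eiixr hpi kmz jgwv qdo bcdvs cjbsb
Hunk 4: at line 3 remove [ruuy,eiixr,hpi] add [taswj,lxpm] -> 10 lines: vwunx zawtw uzdtn taswj lxpm kmz jgwv qdo bcdvs cjbsb
Hunk 5: at line 3 remove [taswj,lxpm] add [zwvgx,mktny] -> 10 lines: vwunx zawtw uzdtn zwvgx mktny kmz jgwv qdo bcdvs cjbsb
Hunk 6: at line 4 remove [mktny,kmz,jgwv] add [grwb,xra,nqlks] -> 10 lines: vwunx zawtw uzdtn zwvgx grwb xra nqlks qdo bcdvs cjbsb
Final line 6: xra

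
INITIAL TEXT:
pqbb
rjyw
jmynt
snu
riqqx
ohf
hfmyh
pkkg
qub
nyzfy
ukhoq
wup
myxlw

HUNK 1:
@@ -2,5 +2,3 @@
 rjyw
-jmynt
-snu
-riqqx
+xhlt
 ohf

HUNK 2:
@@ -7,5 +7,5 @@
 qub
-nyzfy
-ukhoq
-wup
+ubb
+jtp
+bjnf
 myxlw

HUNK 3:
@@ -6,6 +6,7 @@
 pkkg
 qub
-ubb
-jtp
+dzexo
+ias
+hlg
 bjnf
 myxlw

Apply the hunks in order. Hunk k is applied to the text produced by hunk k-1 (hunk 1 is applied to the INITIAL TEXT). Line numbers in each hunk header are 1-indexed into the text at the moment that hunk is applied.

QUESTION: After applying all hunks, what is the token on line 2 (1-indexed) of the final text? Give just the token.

Hunk 1: at line 2 remove [jmynt,snu,riqqx] add [xhlt] -> 11 lines: pqbb rjyw xhlt ohf hfmyh pkkg qub nyzfy ukhoq wup myxlw
Hunk 2: at line 7 remove [nyzfy,ukhoq,wup] add [ubb,jtp,bjnf] -> 11 lines: pqbb rjyw xhlt ohf hfmyh pkkg qub ubb jtp bjnf myxlw
Hunk 3: at line 6 remove [ubb,jtp] add [dzexo,ias,hlg] -> 12 lines: pqbb rjyw xhlt ohf hfmyh pkkg qub dzexo ias hlg bjnf myxlw
Final line 2: rjyw

Answer: rjyw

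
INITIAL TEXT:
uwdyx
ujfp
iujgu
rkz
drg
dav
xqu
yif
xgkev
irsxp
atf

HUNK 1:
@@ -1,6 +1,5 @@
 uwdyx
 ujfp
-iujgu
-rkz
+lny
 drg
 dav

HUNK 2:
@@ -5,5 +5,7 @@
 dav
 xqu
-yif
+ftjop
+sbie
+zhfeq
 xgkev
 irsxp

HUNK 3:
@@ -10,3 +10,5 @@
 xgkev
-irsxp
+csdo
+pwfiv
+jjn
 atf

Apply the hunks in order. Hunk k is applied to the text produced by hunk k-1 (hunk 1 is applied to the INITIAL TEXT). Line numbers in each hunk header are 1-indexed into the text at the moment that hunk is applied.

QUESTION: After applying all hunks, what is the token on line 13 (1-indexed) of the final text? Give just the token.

Answer: jjn

Derivation:
Hunk 1: at line 1 remove [iujgu,rkz] add [lny] -> 10 lines: uwdyx ujfp lny drg dav xqu yif xgkev irsxp atf
Hunk 2: at line 5 remove [yif] add [ftjop,sbie,zhfeq] -> 12 lines: uwdyx ujfp lny drg dav xqu ftjop sbie zhfeq xgkev irsxp atf
Hunk 3: at line 10 remove [irsxp] add [csdo,pwfiv,jjn] -> 14 lines: uwdyx ujfp lny drg dav xqu ftjop sbie zhfeq xgkev csdo pwfiv jjn atf
Final line 13: jjn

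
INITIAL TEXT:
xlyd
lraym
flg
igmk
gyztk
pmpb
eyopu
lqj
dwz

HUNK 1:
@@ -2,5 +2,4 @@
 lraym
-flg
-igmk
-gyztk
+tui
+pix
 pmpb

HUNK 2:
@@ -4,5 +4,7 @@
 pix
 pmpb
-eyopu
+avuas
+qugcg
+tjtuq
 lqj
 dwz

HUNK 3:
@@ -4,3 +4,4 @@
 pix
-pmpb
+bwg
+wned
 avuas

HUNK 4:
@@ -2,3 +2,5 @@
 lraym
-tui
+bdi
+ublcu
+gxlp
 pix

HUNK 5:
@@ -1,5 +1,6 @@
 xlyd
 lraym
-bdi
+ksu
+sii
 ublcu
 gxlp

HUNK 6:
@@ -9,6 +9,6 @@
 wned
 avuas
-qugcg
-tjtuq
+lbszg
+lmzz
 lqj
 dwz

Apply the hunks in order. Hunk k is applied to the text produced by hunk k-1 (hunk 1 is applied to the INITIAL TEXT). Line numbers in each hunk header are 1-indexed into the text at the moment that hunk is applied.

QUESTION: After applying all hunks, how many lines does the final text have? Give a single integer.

Answer: 14

Derivation:
Hunk 1: at line 2 remove [flg,igmk,gyztk] add [tui,pix] -> 8 lines: xlyd lraym tui pix pmpb eyopu lqj dwz
Hunk 2: at line 4 remove [eyopu] add [avuas,qugcg,tjtuq] -> 10 lines: xlyd lraym tui pix pmpb avuas qugcg tjtuq lqj dwz
Hunk 3: at line 4 remove [pmpb] add [bwg,wned] -> 11 lines: xlyd lraym tui pix bwg wned avuas qugcg tjtuq lqj dwz
Hunk 4: at line 2 remove [tui] add [bdi,ublcu,gxlp] -> 13 lines: xlyd lraym bdi ublcu gxlp pix bwg wned avuas qugcg tjtuq lqj dwz
Hunk 5: at line 1 remove [bdi] add [ksu,sii] -> 14 lines: xlyd lraym ksu sii ublcu gxlp pix bwg wned avuas qugcg tjtuq lqj dwz
Hunk 6: at line 9 remove [qugcg,tjtuq] add [lbszg,lmzz] -> 14 lines: xlyd lraym ksu sii ublcu gxlp pix bwg wned avuas lbszg lmzz lqj dwz
Final line count: 14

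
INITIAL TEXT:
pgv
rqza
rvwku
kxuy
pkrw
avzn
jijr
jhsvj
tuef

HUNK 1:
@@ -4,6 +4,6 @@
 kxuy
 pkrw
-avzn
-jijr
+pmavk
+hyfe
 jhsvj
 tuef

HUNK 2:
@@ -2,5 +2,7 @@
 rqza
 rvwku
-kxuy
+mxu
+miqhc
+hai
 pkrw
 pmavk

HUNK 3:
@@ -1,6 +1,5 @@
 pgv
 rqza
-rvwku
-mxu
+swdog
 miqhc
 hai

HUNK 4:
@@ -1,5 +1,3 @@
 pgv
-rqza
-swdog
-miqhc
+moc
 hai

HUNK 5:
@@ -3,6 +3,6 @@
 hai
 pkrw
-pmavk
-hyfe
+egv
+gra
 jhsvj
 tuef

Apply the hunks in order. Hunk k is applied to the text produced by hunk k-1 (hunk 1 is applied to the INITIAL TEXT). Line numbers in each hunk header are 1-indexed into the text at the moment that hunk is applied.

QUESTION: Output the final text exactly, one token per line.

Answer: pgv
moc
hai
pkrw
egv
gra
jhsvj
tuef

Derivation:
Hunk 1: at line 4 remove [avzn,jijr] add [pmavk,hyfe] -> 9 lines: pgv rqza rvwku kxuy pkrw pmavk hyfe jhsvj tuef
Hunk 2: at line 2 remove [kxuy] add [mxu,miqhc,hai] -> 11 lines: pgv rqza rvwku mxu miqhc hai pkrw pmavk hyfe jhsvj tuef
Hunk 3: at line 1 remove [rvwku,mxu] add [swdog] -> 10 lines: pgv rqza swdog miqhc hai pkrw pmavk hyfe jhsvj tuef
Hunk 4: at line 1 remove [rqza,swdog,miqhc] add [moc] -> 8 lines: pgv moc hai pkrw pmavk hyfe jhsvj tuef
Hunk 5: at line 3 remove [pmavk,hyfe] add [egv,gra] -> 8 lines: pgv moc hai pkrw egv gra jhsvj tuef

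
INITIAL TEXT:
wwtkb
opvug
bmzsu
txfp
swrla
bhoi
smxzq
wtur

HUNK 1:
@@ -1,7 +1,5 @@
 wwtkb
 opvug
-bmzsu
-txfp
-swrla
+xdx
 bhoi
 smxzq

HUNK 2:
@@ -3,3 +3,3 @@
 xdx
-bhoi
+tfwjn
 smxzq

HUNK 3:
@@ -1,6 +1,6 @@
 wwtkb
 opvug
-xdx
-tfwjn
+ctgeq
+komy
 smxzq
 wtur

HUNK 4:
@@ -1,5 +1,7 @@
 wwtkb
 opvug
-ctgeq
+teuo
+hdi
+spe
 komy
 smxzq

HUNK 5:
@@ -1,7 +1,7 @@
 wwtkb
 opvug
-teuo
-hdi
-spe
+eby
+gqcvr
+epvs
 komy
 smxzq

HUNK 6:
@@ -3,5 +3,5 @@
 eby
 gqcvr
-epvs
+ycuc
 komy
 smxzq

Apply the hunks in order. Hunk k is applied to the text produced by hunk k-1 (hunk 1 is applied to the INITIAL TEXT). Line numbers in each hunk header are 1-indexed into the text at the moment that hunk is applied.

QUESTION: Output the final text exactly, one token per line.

Answer: wwtkb
opvug
eby
gqcvr
ycuc
komy
smxzq
wtur

Derivation:
Hunk 1: at line 1 remove [bmzsu,txfp,swrla] add [xdx] -> 6 lines: wwtkb opvug xdx bhoi smxzq wtur
Hunk 2: at line 3 remove [bhoi] add [tfwjn] -> 6 lines: wwtkb opvug xdx tfwjn smxzq wtur
Hunk 3: at line 1 remove [xdx,tfwjn] add [ctgeq,komy] -> 6 lines: wwtkb opvug ctgeq komy smxzq wtur
Hunk 4: at line 1 remove [ctgeq] add [teuo,hdi,spe] -> 8 lines: wwtkb opvug teuo hdi spe komy smxzq wtur
Hunk 5: at line 1 remove [teuo,hdi,spe] add [eby,gqcvr,epvs] -> 8 lines: wwtkb opvug eby gqcvr epvs komy smxzq wtur
Hunk 6: at line 3 remove [epvs] add [ycuc] -> 8 lines: wwtkb opvug eby gqcvr ycuc komy smxzq wtur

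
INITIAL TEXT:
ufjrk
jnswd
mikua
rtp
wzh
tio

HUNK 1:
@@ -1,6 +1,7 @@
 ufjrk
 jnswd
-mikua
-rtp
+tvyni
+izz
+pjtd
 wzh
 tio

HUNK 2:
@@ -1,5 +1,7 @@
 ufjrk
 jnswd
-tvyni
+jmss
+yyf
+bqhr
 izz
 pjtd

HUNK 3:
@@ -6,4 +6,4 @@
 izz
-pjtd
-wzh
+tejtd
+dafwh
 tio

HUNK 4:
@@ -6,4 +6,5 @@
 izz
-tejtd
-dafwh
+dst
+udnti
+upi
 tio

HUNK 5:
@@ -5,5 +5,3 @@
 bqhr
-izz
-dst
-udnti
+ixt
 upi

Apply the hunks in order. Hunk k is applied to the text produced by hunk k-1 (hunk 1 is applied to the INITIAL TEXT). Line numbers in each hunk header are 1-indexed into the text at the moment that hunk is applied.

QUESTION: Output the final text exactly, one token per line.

Answer: ufjrk
jnswd
jmss
yyf
bqhr
ixt
upi
tio

Derivation:
Hunk 1: at line 1 remove [mikua,rtp] add [tvyni,izz,pjtd] -> 7 lines: ufjrk jnswd tvyni izz pjtd wzh tio
Hunk 2: at line 1 remove [tvyni] add [jmss,yyf,bqhr] -> 9 lines: ufjrk jnswd jmss yyf bqhr izz pjtd wzh tio
Hunk 3: at line 6 remove [pjtd,wzh] add [tejtd,dafwh] -> 9 lines: ufjrk jnswd jmss yyf bqhr izz tejtd dafwh tio
Hunk 4: at line 6 remove [tejtd,dafwh] add [dst,udnti,upi] -> 10 lines: ufjrk jnswd jmss yyf bqhr izz dst udnti upi tio
Hunk 5: at line 5 remove [izz,dst,udnti] add [ixt] -> 8 lines: ufjrk jnswd jmss yyf bqhr ixt upi tio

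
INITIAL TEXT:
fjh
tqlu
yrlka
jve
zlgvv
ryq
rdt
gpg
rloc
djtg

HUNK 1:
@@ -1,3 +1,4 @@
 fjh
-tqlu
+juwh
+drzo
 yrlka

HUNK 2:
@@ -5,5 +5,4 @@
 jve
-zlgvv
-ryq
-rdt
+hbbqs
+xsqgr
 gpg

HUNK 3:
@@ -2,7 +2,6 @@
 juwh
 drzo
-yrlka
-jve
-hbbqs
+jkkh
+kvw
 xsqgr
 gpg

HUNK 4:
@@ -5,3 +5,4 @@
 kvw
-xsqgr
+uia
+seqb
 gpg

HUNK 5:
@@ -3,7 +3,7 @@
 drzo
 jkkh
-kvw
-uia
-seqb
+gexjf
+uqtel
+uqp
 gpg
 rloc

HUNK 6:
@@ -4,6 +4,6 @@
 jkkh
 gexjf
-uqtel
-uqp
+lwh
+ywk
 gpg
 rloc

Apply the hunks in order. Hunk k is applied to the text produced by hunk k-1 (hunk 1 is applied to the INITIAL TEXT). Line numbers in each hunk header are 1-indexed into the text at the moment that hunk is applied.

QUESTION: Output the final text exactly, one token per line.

Hunk 1: at line 1 remove [tqlu] add [juwh,drzo] -> 11 lines: fjh juwh drzo yrlka jve zlgvv ryq rdt gpg rloc djtg
Hunk 2: at line 5 remove [zlgvv,ryq,rdt] add [hbbqs,xsqgr] -> 10 lines: fjh juwh drzo yrlka jve hbbqs xsqgr gpg rloc djtg
Hunk 3: at line 2 remove [yrlka,jve,hbbqs] add [jkkh,kvw] -> 9 lines: fjh juwh drzo jkkh kvw xsqgr gpg rloc djtg
Hunk 4: at line 5 remove [xsqgr] add [uia,seqb] -> 10 lines: fjh juwh drzo jkkh kvw uia seqb gpg rloc djtg
Hunk 5: at line 3 remove [kvw,uia,seqb] add [gexjf,uqtel,uqp] -> 10 lines: fjh juwh drzo jkkh gexjf uqtel uqp gpg rloc djtg
Hunk 6: at line 4 remove [uqtel,uqp] add [lwh,ywk] -> 10 lines: fjh juwh drzo jkkh gexjf lwh ywk gpg rloc djtg

Answer: fjh
juwh
drzo
jkkh
gexjf
lwh
ywk
gpg
rloc
djtg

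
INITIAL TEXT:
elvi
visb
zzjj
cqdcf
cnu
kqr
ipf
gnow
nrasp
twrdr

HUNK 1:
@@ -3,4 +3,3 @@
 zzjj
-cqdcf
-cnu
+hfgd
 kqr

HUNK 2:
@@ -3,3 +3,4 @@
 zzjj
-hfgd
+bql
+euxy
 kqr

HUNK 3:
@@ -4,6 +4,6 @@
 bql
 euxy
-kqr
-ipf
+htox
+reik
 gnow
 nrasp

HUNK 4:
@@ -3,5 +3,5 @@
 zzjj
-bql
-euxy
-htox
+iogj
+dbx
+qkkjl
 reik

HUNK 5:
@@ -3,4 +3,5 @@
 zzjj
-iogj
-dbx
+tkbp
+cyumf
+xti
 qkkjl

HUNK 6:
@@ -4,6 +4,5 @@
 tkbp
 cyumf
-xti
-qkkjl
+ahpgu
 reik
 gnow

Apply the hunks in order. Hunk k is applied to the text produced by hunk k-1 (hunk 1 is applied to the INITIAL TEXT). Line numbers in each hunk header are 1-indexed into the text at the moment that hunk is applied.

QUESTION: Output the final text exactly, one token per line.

Answer: elvi
visb
zzjj
tkbp
cyumf
ahpgu
reik
gnow
nrasp
twrdr

Derivation:
Hunk 1: at line 3 remove [cqdcf,cnu] add [hfgd] -> 9 lines: elvi visb zzjj hfgd kqr ipf gnow nrasp twrdr
Hunk 2: at line 3 remove [hfgd] add [bql,euxy] -> 10 lines: elvi visb zzjj bql euxy kqr ipf gnow nrasp twrdr
Hunk 3: at line 4 remove [kqr,ipf] add [htox,reik] -> 10 lines: elvi visb zzjj bql euxy htox reik gnow nrasp twrdr
Hunk 4: at line 3 remove [bql,euxy,htox] add [iogj,dbx,qkkjl] -> 10 lines: elvi visb zzjj iogj dbx qkkjl reik gnow nrasp twrdr
Hunk 5: at line 3 remove [iogj,dbx] add [tkbp,cyumf,xti] -> 11 lines: elvi visb zzjj tkbp cyumf xti qkkjl reik gnow nrasp twrdr
Hunk 6: at line 4 remove [xti,qkkjl] add [ahpgu] -> 10 lines: elvi visb zzjj tkbp cyumf ahpgu reik gnow nrasp twrdr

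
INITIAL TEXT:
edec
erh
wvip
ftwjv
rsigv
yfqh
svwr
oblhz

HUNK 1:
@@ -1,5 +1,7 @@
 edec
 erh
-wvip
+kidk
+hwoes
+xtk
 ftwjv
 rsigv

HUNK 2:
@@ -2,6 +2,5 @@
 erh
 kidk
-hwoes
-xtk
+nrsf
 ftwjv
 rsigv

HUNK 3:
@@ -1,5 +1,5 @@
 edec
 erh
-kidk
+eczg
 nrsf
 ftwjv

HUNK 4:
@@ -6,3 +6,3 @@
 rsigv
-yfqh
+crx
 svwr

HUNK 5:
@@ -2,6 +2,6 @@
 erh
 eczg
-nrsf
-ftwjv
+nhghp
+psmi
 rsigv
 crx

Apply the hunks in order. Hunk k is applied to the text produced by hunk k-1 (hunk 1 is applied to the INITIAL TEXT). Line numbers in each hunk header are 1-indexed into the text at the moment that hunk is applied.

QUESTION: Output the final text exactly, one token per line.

Hunk 1: at line 1 remove [wvip] add [kidk,hwoes,xtk] -> 10 lines: edec erh kidk hwoes xtk ftwjv rsigv yfqh svwr oblhz
Hunk 2: at line 2 remove [hwoes,xtk] add [nrsf] -> 9 lines: edec erh kidk nrsf ftwjv rsigv yfqh svwr oblhz
Hunk 3: at line 1 remove [kidk] add [eczg] -> 9 lines: edec erh eczg nrsf ftwjv rsigv yfqh svwr oblhz
Hunk 4: at line 6 remove [yfqh] add [crx] -> 9 lines: edec erh eczg nrsf ftwjv rsigv crx svwr oblhz
Hunk 5: at line 2 remove [nrsf,ftwjv] add [nhghp,psmi] -> 9 lines: edec erh eczg nhghp psmi rsigv crx svwr oblhz

Answer: edec
erh
eczg
nhghp
psmi
rsigv
crx
svwr
oblhz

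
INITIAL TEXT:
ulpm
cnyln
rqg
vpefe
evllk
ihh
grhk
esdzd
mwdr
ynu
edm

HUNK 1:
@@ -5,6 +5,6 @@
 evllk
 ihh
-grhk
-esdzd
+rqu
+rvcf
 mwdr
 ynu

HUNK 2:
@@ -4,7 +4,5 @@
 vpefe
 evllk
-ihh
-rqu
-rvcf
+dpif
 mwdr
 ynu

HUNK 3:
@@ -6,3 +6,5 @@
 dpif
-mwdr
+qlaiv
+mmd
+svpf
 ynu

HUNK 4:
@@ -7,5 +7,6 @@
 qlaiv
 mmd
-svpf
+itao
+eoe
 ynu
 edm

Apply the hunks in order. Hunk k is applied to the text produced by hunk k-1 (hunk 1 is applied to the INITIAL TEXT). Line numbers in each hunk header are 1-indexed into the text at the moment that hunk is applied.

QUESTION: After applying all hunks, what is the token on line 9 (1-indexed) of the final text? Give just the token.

Hunk 1: at line 5 remove [grhk,esdzd] add [rqu,rvcf] -> 11 lines: ulpm cnyln rqg vpefe evllk ihh rqu rvcf mwdr ynu edm
Hunk 2: at line 4 remove [ihh,rqu,rvcf] add [dpif] -> 9 lines: ulpm cnyln rqg vpefe evllk dpif mwdr ynu edm
Hunk 3: at line 6 remove [mwdr] add [qlaiv,mmd,svpf] -> 11 lines: ulpm cnyln rqg vpefe evllk dpif qlaiv mmd svpf ynu edm
Hunk 4: at line 7 remove [svpf] add [itao,eoe] -> 12 lines: ulpm cnyln rqg vpefe evllk dpif qlaiv mmd itao eoe ynu edm
Final line 9: itao

Answer: itao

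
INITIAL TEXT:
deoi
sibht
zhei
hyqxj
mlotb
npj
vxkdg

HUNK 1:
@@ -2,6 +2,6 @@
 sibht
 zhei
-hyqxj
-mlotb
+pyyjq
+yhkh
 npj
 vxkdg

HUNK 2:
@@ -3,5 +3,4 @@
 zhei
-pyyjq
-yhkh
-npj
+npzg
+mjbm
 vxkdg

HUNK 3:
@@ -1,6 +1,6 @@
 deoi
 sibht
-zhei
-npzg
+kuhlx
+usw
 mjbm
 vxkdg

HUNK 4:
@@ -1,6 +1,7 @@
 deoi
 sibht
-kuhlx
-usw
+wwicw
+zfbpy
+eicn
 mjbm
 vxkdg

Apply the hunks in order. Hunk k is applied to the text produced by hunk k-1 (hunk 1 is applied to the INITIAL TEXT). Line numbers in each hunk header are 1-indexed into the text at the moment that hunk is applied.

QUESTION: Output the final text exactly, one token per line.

Hunk 1: at line 2 remove [hyqxj,mlotb] add [pyyjq,yhkh] -> 7 lines: deoi sibht zhei pyyjq yhkh npj vxkdg
Hunk 2: at line 3 remove [pyyjq,yhkh,npj] add [npzg,mjbm] -> 6 lines: deoi sibht zhei npzg mjbm vxkdg
Hunk 3: at line 1 remove [zhei,npzg] add [kuhlx,usw] -> 6 lines: deoi sibht kuhlx usw mjbm vxkdg
Hunk 4: at line 1 remove [kuhlx,usw] add [wwicw,zfbpy,eicn] -> 7 lines: deoi sibht wwicw zfbpy eicn mjbm vxkdg

Answer: deoi
sibht
wwicw
zfbpy
eicn
mjbm
vxkdg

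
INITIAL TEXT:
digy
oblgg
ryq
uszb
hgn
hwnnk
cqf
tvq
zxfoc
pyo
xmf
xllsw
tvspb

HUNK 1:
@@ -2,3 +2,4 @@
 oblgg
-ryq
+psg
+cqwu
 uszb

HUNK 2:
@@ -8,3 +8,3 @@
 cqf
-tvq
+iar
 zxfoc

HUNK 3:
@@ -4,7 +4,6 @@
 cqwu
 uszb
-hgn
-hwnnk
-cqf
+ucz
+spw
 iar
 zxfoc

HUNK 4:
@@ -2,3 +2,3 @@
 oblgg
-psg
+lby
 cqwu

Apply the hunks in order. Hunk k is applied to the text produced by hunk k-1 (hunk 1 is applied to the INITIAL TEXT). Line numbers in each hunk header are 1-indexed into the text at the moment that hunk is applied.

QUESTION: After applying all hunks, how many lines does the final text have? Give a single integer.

Hunk 1: at line 2 remove [ryq] add [psg,cqwu] -> 14 lines: digy oblgg psg cqwu uszb hgn hwnnk cqf tvq zxfoc pyo xmf xllsw tvspb
Hunk 2: at line 8 remove [tvq] add [iar] -> 14 lines: digy oblgg psg cqwu uszb hgn hwnnk cqf iar zxfoc pyo xmf xllsw tvspb
Hunk 3: at line 4 remove [hgn,hwnnk,cqf] add [ucz,spw] -> 13 lines: digy oblgg psg cqwu uszb ucz spw iar zxfoc pyo xmf xllsw tvspb
Hunk 4: at line 2 remove [psg] add [lby] -> 13 lines: digy oblgg lby cqwu uszb ucz spw iar zxfoc pyo xmf xllsw tvspb
Final line count: 13

Answer: 13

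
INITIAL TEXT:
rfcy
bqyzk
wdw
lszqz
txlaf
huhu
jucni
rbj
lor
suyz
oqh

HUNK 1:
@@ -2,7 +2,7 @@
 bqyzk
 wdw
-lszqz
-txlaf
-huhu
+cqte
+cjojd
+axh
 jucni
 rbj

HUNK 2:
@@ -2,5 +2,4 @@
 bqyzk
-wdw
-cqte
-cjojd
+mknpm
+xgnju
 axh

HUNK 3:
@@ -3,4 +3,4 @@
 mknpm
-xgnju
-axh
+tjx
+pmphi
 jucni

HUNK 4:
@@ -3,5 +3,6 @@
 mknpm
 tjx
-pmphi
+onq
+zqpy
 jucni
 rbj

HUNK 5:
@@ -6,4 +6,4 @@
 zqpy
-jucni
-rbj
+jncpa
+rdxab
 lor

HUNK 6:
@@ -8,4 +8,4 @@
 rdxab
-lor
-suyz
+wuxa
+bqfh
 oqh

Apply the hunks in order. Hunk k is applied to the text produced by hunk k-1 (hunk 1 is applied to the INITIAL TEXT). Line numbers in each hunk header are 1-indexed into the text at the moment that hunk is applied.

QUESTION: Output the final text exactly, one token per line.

Hunk 1: at line 2 remove [lszqz,txlaf,huhu] add [cqte,cjojd,axh] -> 11 lines: rfcy bqyzk wdw cqte cjojd axh jucni rbj lor suyz oqh
Hunk 2: at line 2 remove [wdw,cqte,cjojd] add [mknpm,xgnju] -> 10 lines: rfcy bqyzk mknpm xgnju axh jucni rbj lor suyz oqh
Hunk 3: at line 3 remove [xgnju,axh] add [tjx,pmphi] -> 10 lines: rfcy bqyzk mknpm tjx pmphi jucni rbj lor suyz oqh
Hunk 4: at line 3 remove [pmphi] add [onq,zqpy] -> 11 lines: rfcy bqyzk mknpm tjx onq zqpy jucni rbj lor suyz oqh
Hunk 5: at line 6 remove [jucni,rbj] add [jncpa,rdxab] -> 11 lines: rfcy bqyzk mknpm tjx onq zqpy jncpa rdxab lor suyz oqh
Hunk 6: at line 8 remove [lor,suyz] add [wuxa,bqfh] -> 11 lines: rfcy bqyzk mknpm tjx onq zqpy jncpa rdxab wuxa bqfh oqh

Answer: rfcy
bqyzk
mknpm
tjx
onq
zqpy
jncpa
rdxab
wuxa
bqfh
oqh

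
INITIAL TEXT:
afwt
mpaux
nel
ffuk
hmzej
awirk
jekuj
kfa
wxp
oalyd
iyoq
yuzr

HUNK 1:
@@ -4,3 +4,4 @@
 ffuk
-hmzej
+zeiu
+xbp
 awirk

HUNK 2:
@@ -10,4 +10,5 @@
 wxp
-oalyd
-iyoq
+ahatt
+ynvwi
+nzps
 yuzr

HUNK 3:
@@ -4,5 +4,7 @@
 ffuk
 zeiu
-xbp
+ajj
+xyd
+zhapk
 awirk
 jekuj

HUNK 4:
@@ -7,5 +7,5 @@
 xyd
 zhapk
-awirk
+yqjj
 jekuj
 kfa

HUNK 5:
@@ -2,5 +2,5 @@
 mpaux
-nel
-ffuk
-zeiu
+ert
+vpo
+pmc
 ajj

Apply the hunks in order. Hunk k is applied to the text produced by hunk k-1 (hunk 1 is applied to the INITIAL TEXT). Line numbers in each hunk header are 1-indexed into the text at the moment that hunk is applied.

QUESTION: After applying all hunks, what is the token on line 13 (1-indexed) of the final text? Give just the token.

Hunk 1: at line 4 remove [hmzej] add [zeiu,xbp] -> 13 lines: afwt mpaux nel ffuk zeiu xbp awirk jekuj kfa wxp oalyd iyoq yuzr
Hunk 2: at line 10 remove [oalyd,iyoq] add [ahatt,ynvwi,nzps] -> 14 lines: afwt mpaux nel ffuk zeiu xbp awirk jekuj kfa wxp ahatt ynvwi nzps yuzr
Hunk 3: at line 4 remove [xbp] add [ajj,xyd,zhapk] -> 16 lines: afwt mpaux nel ffuk zeiu ajj xyd zhapk awirk jekuj kfa wxp ahatt ynvwi nzps yuzr
Hunk 4: at line 7 remove [awirk] add [yqjj] -> 16 lines: afwt mpaux nel ffuk zeiu ajj xyd zhapk yqjj jekuj kfa wxp ahatt ynvwi nzps yuzr
Hunk 5: at line 2 remove [nel,ffuk,zeiu] add [ert,vpo,pmc] -> 16 lines: afwt mpaux ert vpo pmc ajj xyd zhapk yqjj jekuj kfa wxp ahatt ynvwi nzps yuzr
Final line 13: ahatt

Answer: ahatt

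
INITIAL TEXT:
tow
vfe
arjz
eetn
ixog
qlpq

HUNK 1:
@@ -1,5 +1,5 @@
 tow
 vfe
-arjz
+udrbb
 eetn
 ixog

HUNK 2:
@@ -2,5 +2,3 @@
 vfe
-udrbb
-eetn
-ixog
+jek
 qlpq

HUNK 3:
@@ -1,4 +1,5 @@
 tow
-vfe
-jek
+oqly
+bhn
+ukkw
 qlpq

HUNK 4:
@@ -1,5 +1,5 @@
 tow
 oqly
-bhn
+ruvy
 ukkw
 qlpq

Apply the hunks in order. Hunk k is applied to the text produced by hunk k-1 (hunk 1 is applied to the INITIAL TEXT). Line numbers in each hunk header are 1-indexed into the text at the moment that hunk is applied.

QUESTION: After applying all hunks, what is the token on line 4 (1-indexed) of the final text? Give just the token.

Answer: ukkw

Derivation:
Hunk 1: at line 1 remove [arjz] add [udrbb] -> 6 lines: tow vfe udrbb eetn ixog qlpq
Hunk 2: at line 2 remove [udrbb,eetn,ixog] add [jek] -> 4 lines: tow vfe jek qlpq
Hunk 3: at line 1 remove [vfe,jek] add [oqly,bhn,ukkw] -> 5 lines: tow oqly bhn ukkw qlpq
Hunk 4: at line 1 remove [bhn] add [ruvy] -> 5 lines: tow oqly ruvy ukkw qlpq
Final line 4: ukkw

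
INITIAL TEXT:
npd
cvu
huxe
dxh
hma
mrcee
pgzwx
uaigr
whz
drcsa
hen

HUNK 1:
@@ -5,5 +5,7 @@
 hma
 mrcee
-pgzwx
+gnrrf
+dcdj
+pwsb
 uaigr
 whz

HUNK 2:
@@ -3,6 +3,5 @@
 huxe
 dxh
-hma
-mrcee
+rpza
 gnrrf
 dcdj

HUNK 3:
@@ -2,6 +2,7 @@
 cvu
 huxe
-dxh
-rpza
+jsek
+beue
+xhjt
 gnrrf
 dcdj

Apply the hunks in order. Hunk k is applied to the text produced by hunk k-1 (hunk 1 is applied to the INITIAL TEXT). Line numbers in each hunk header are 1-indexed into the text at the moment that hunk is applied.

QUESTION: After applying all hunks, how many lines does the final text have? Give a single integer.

Hunk 1: at line 5 remove [pgzwx] add [gnrrf,dcdj,pwsb] -> 13 lines: npd cvu huxe dxh hma mrcee gnrrf dcdj pwsb uaigr whz drcsa hen
Hunk 2: at line 3 remove [hma,mrcee] add [rpza] -> 12 lines: npd cvu huxe dxh rpza gnrrf dcdj pwsb uaigr whz drcsa hen
Hunk 3: at line 2 remove [dxh,rpza] add [jsek,beue,xhjt] -> 13 lines: npd cvu huxe jsek beue xhjt gnrrf dcdj pwsb uaigr whz drcsa hen
Final line count: 13

Answer: 13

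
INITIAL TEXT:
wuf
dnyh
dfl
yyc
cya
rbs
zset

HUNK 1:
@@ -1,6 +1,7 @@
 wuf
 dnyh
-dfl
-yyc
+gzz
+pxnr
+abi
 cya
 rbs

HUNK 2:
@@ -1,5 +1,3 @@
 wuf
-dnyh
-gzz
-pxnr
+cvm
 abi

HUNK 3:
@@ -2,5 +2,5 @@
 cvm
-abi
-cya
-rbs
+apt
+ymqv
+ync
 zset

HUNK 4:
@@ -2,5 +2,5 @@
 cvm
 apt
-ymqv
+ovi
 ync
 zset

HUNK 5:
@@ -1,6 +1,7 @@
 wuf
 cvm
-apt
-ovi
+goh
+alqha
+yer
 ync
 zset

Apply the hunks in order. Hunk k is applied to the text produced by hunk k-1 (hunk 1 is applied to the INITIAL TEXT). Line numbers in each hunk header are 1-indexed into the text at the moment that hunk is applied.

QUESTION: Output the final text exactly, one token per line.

Answer: wuf
cvm
goh
alqha
yer
ync
zset

Derivation:
Hunk 1: at line 1 remove [dfl,yyc] add [gzz,pxnr,abi] -> 8 lines: wuf dnyh gzz pxnr abi cya rbs zset
Hunk 2: at line 1 remove [dnyh,gzz,pxnr] add [cvm] -> 6 lines: wuf cvm abi cya rbs zset
Hunk 3: at line 2 remove [abi,cya,rbs] add [apt,ymqv,ync] -> 6 lines: wuf cvm apt ymqv ync zset
Hunk 4: at line 2 remove [ymqv] add [ovi] -> 6 lines: wuf cvm apt ovi ync zset
Hunk 5: at line 1 remove [apt,ovi] add [goh,alqha,yer] -> 7 lines: wuf cvm goh alqha yer ync zset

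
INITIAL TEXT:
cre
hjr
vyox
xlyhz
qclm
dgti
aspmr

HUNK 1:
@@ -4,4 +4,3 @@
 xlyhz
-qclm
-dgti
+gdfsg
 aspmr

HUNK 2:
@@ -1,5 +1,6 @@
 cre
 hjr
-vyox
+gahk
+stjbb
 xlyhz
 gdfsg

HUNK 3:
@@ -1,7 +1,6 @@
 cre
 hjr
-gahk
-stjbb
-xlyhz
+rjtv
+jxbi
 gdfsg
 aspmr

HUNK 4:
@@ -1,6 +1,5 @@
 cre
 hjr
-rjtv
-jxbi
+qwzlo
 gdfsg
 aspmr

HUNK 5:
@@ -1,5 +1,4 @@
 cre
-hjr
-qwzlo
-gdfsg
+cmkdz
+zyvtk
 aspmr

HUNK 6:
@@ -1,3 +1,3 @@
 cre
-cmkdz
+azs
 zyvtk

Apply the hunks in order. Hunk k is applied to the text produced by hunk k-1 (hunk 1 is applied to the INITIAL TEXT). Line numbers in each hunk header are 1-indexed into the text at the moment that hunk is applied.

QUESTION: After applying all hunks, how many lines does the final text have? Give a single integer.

Answer: 4

Derivation:
Hunk 1: at line 4 remove [qclm,dgti] add [gdfsg] -> 6 lines: cre hjr vyox xlyhz gdfsg aspmr
Hunk 2: at line 1 remove [vyox] add [gahk,stjbb] -> 7 lines: cre hjr gahk stjbb xlyhz gdfsg aspmr
Hunk 3: at line 1 remove [gahk,stjbb,xlyhz] add [rjtv,jxbi] -> 6 lines: cre hjr rjtv jxbi gdfsg aspmr
Hunk 4: at line 1 remove [rjtv,jxbi] add [qwzlo] -> 5 lines: cre hjr qwzlo gdfsg aspmr
Hunk 5: at line 1 remove [hjr,qwzlo,gdfsg] add [cmkdz,zyvtk] -> 4 lines: cre cmkdz zyvtk aspmr
Hunk 6: at line 1 remove [cmkdz] add [azs] -> 4 lines: cre azs zyvtk aspmr
Final line count: 4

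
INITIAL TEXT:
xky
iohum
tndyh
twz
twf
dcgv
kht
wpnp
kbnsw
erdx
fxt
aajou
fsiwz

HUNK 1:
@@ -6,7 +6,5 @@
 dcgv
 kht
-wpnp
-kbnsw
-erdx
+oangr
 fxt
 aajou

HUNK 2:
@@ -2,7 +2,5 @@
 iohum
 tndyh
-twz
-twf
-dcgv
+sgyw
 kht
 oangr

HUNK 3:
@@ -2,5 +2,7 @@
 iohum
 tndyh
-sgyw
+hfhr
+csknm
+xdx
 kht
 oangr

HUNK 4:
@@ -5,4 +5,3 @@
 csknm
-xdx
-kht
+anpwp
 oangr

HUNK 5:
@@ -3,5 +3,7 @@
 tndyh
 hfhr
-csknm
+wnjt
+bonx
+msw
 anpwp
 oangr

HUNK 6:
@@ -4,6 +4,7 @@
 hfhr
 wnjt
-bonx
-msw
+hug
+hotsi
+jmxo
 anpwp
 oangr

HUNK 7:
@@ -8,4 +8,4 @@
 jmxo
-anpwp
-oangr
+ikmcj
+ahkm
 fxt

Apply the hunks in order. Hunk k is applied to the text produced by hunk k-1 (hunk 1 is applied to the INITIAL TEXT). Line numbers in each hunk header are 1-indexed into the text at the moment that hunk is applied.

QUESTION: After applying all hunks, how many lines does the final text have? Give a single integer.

Answer: 13

Derivation:
Hunk 1: at line 6 remove [wpnp,kbnsw,erdx] add [oangr] -> 11 lines: xky iohum tndyh twz twf dcgv kht oangr fxt aajou fsiwz
Hunk 2: at line 2 remove [twz,twf,dcgv] add [sgyw] -> 9 lines: xky iohum tndyh sgyw kht oangr fxt aajou fsiwz
Hunk 3: at line 2 remove [sgyw] add [hfhr,csknm,xdx] -> 11 lines: xky iohum tndyh hfhr csknm xdx kht oangr fxt aajou fsiwz
Hunk 4: at line 5 remove [xdx,kht] add [anpwp] -> 10 lines: xky iohum tndyh hfhr csknm anpwp oangr fxt aajou fsiwz
Hunk 5: at line 3 remove [csknm] add [wnjt,bonx,msw] -> 12 lines: xky iohum tndyh hfhr wnjt bonx msw anpwp oangr fxt aajou fsiwz
Hunk 6: at line 4 remove [bonx,msw] add [hug,hotsi,jmxo] -> 13 lines: xky iohum tndyh hfhr wnjt hug hotsi jmxo anpwp oangr fxt aajou fsiwz
Hunk 7: at line 8 remove [anpwp,oangr] add [ikmcj,ahkm] -> 13 lines: xky iohum tndyh hfhr wnjt hug hotsi jmxo ikmcj ahkm fxt aajou fsiwz
Final line count: 13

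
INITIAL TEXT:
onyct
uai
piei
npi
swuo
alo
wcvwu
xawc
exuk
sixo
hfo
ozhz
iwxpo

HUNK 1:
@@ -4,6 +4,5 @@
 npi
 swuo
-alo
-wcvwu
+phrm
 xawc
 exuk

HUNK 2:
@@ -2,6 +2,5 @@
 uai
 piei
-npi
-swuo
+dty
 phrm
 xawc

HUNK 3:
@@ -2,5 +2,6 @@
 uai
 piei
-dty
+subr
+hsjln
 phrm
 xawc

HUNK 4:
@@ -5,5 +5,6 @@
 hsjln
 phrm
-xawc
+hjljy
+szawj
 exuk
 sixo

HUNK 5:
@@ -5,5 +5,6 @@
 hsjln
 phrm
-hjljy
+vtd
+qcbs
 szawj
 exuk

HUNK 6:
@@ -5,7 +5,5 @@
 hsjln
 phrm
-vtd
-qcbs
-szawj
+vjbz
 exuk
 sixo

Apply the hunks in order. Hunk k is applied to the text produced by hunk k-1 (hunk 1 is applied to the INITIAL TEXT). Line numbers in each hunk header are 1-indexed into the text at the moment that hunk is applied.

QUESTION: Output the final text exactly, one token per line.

Answer: onyct
uai
piei
subr
hsjln
phrm
vjbz
exuk
sixo
hfo
ozhz
iwxpo

Derivation:
Hunk 1: at line 4 remove [alo,wcvwu] add [phrm] -> 12 lines: onyct uai piei npi swuo phrm xawc exuk sixo hfo ozhz iwxpo
Hunk 2: at line 2 remove [npi,swuo] add [dty] -> 11 lines: onyct uai piei dty phrm xawc exuk sixo hfo ozhz iwxpo
Hunk 3: at line 2 remove [dty] add [subr,hsjln] -> 12 lines: onyct uai piei subr hsjln phrm xawc exuk sixo hfo ozhz iwxpo
Hunk 4: at line 5 remove [xawc] add [hjljy,szawj] -> 13 lines: onyct uai piei subr hsjln phrm hjljy szawj exuk sixo hfo ozhz iwxpo
Hunk 5: at line 5 remove [hjljy] add [vtd,qcbs] -> 14 lines: onyct uai piei subr hsjln phrm vtd qcbs szawj exuk sixo hfo ozhz iwxpo
Hunk 6: at line 5 remove [vtd,qcbs,szawj] add [vjbz] -> 12 lines: onyct uai piei subr hsjln phrm vjbz exuk sixo hfo ozhz iwxpo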